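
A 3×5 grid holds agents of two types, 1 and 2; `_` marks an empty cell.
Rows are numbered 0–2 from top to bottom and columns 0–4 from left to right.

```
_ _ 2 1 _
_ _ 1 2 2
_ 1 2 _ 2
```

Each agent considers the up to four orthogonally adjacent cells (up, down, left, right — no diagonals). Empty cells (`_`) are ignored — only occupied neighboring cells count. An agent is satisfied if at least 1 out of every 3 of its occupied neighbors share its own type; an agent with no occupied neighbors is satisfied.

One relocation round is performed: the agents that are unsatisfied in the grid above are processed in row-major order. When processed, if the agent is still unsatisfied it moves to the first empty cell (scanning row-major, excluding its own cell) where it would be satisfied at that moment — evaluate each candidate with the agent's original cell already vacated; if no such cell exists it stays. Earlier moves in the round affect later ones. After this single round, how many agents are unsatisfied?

Initially unsatisfied (in order): (0,2), (0,3), (1,2), (2,1), (2,2).
  (0,2) → (0,0).
  (0,3) → (0,2).
  (1,2): now satisfied by earlier moves; stays.
  (2,1) → (0,1).
  (2,2) → (0,3).
Resulting grid:
2 1 1 2 _
_ _ 1 2 2
_ _ _ _ 2
Unsatisfied now: (0,0).

1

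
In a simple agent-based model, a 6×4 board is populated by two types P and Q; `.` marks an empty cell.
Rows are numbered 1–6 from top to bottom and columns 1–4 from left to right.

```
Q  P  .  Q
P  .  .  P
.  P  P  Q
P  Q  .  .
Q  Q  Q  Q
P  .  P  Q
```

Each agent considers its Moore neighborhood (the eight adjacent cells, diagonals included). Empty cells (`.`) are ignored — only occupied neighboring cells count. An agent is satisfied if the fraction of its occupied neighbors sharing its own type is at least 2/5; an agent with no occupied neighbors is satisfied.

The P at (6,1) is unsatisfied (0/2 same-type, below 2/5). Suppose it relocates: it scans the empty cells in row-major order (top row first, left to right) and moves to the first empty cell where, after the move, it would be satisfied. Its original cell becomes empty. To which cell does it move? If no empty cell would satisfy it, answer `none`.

Vacating (6,1). Empty cells in order:
  (1,3): 2/3 same-type → satisfied — stop here.

(1,3)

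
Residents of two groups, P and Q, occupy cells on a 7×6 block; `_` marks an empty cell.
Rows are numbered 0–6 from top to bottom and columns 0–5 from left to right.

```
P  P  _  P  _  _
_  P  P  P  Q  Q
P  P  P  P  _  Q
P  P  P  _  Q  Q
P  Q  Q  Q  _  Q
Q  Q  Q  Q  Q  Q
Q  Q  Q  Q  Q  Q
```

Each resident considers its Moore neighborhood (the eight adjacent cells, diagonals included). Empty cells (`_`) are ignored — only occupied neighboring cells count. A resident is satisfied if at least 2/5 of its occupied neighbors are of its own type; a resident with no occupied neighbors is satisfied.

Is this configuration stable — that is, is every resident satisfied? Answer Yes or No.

(0,0)P 2/2 ✓
(0,1)P 3/3 ✓
(0,3)P 2/3 ✓
(1,1)P 6/6 ✓
(1,2)P 7/7 ✓
(1,3)P 4/5 ✓
(1,4)Q 2/5 ✓
(1,5)Q 2/2 ✓
(2,0)P 4/4 ✓
(2,1)P 7/7 ✓
(2,2)P 7/7 ✓
(2,3)P 4/6 ✓
(2,5)Q 4/4 ✓
(3,0)P 4/5 ✓
(3,1)P 6/8 ✓
(3,2)P 4/7 ✓
(3,4)Q 4/5 ✓
(3,5)Q 3/3 ✓
(4,0)P 2/5 ✓
(4,1)Q 4/8 ✓
(4,2)Q 5/7 ✓
(4,3)Q 5/6 ✓
(4,5)Q 4/4 ✓
(5,0)Q 4/5 ✓
(5,1)Q 7/8 ✓
(5,2)Q 8/8 ✓
(5,3)Q 7/7 ✓
(5,4)Q 7/7 ✓
(5,5)Q 4/4 ✓
(6,0)Q 3/3 ✓
(6,1)Q 5/5 ✓
(6,2)Q 5/5 ✓
(6,3)Q 5/5 ✓
(6,4)Q 5/5 ✓
(6,5)Q 3/3 ✓
All meet the threshold, so the configuration is stable.

Yes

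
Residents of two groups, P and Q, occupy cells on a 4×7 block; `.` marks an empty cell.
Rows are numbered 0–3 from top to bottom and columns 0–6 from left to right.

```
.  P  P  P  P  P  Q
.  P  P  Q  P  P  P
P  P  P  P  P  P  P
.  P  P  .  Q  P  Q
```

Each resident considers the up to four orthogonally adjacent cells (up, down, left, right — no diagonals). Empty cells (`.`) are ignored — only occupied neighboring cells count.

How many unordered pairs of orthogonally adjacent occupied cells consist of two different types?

Scan each occupied cell's neighbors to the right and below so each pair is counted once.
From row 0: 3 unlike of 11 pairs (running 3/11).
From row 1: 3 unlike of 11 pairs (running 6/22).
From row 2: 2 unlike of 11 pairs (running 8/33).
From row 3: 2 unlike of 3 pairs (running 10/36).
Total adjacent occupied pairs: 36; unlike-type pairs: 10.

10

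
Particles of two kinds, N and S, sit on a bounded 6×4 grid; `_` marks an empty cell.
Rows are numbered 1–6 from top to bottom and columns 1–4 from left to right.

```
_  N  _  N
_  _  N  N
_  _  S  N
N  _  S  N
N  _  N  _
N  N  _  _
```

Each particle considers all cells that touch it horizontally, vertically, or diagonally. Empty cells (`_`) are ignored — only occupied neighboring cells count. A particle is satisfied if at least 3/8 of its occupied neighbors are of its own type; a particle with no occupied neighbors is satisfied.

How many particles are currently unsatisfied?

(1,2)N 1/1 ok
(1,4)N 2/2 ok
(2,3)N 4/5 ok
(2,4)N 3/4 ok
(3,3)S 1/5 unhappy
(3,4)N 3/5 ok
(4,1)N 1/1 ok
(4,3)S 1/4 unhappy
(4,4)N 2/4 ok
(5,1)N 3/3 ok
(5,3)N 2/3 ok
(6,1)N 2/2 ok
(6,2)N 3/3 ok
Unsatisfied: (3,3), (4,3) — 2 in total.

2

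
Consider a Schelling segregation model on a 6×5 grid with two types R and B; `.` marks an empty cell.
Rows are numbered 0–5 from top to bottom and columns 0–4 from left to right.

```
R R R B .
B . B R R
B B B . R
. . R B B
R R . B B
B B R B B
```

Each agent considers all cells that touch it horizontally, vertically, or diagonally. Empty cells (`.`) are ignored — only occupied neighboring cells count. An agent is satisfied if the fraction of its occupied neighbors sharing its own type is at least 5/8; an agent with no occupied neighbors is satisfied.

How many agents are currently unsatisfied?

15

Row 0: (0,0)R 1/2 unhappy · (0,1)R 2/4 unhappy · (0,2)R 2/4 unhappy · (0,3)B 1/4 unhappy
Row 1: (1,0)B 2/4 unhappy · (1,2)B 3/6 unhappy · (1,3)R 3/6 unhappy · (1,4)R 2/3 ok
Row 2: (2,0)B 2/2 ok · (2,1)B 4/5 ok · (2,2)B 3/5 unhappy · (2,4)R 2/4 unhappy
Row 3: (3,2)R 1/5 unhappy · (3,3)B 4/6 ok · (3,4)B 3/4 ok
Row 4: (4,0)R 1/3 unhappy · (4,1)R 3/5 unhappy · (4,3)B 5/7 ok · (4,4)B 5/5 ok
Row 5: (5,0)B 1/3 unhappy · (5,1)B 1/4 unhappy · (5,2)R 1/4 unhappy · (5,3)B 3/4 ok · (5,4)B 3/3 ok
Unsatisfied: (0,0), (0,1), (0,2), (0,3), (1,0), (1,2), (1,3), (2,2), (2,4), (3,2), (4,0), (4,1), (5,0), (5,1), (5,2) — 15 in total.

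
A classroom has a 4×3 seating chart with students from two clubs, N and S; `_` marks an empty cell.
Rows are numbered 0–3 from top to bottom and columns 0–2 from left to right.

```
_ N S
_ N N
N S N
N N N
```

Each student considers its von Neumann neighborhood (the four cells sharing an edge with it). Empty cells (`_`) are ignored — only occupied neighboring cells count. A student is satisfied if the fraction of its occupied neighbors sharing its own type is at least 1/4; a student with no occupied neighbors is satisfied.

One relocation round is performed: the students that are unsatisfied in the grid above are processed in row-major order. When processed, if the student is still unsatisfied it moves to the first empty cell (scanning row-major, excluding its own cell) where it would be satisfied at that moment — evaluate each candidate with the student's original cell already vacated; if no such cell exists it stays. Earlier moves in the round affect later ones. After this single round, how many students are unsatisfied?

2

Initially unsatisfied (in order): (0,2), (2,1).
  (0,2): no empty cell satisfies it; stays.
  (2,1): no empty cell satisfies it; stays.
Resulting grid:
_ N S
_ N N
N S N
N N N
Unsatisfied now: (0,2), (2,1).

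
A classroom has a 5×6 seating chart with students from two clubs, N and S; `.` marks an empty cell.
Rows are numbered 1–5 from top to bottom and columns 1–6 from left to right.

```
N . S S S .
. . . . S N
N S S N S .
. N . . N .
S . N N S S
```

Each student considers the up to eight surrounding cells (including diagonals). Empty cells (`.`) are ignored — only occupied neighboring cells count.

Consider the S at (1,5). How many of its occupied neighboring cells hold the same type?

2

Occupied neighbors of (1,5): (1,4)=S, (2,5)=S, (2,6)=N.
Same type (S): 2 of 3.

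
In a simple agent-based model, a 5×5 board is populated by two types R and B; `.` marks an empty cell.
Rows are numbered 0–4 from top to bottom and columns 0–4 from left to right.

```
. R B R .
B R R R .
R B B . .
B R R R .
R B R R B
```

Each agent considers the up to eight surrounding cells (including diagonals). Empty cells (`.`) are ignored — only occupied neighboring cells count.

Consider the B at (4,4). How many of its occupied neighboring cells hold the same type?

Occupied neighbors of (4,4): (3,3)=R, (4,3)=R.
Same type (B): 0 of 2.

0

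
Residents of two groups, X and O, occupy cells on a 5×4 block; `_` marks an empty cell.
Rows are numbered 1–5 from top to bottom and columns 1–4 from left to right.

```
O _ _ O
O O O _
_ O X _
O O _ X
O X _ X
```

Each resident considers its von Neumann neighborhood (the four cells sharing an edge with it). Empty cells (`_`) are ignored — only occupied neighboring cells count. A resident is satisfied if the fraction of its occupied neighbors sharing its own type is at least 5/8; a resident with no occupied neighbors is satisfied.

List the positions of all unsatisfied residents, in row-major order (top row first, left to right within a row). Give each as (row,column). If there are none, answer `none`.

Row 1: (1,1)O 1/1 satisfied · (1,4)O 0/0 satisfied
Row 2: (2,1)O 2/2 satisfied · (2,2)O 3/3 satisfied · (2,3)O 1/2 not
Row 3: (3,2)O 2/3 satisfied · (3,3)X 0/2 not
Row 4: (4,1)O 2/2 satisfied · (4,2)O 2/3 satisfied · (4,4)X 1/1 satisfied
Row 5: (5,1)O 1/2 not · (5,2)X 0/2 not · (5,4)X 1/1 satisfied

(2,3), (3,3), (5,1), (5,2)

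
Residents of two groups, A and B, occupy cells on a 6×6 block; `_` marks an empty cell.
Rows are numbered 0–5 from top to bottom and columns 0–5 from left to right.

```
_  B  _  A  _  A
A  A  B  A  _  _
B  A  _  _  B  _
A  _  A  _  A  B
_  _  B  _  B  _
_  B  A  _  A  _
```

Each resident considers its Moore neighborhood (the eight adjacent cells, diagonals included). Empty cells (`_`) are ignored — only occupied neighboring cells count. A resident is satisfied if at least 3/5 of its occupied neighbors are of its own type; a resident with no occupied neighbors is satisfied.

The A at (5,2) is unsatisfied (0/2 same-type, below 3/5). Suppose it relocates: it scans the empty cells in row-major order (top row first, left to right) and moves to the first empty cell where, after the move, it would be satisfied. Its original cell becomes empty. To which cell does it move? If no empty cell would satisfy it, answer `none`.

(0,0)

Vacating (5,2). Empty cells in order:
  (0,0): 2/3 same-type → satisfied — stop here.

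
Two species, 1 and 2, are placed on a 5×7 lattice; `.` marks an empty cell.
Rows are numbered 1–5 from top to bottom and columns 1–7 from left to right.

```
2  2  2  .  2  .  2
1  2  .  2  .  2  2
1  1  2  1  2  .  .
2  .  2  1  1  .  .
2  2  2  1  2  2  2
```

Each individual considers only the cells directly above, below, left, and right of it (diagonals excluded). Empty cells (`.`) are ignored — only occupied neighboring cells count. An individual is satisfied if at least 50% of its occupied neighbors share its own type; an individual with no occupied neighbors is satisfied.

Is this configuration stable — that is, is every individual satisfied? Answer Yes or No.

No

(1,1)2 1/2 ✓
(1,2)2 3/3 ✓
(1,3)2 1/1 ✓
(1,5)2 0/0 ✓
(1,7)2 1/1 ✓
(2,1)1 1/3 ✗
(2,2)2 1/3 ✗
(2,4)2 0/1 ✗
(2,6)2 1/1 ✓
(2,7)2 2/2 ✓
(3,1)1 2/3 ✓
(3,2)1 1/3 ✗
(3,3)2 1/3 ✗
(3,4)1 1/4 ✗
(3,5)2 0/2 ✗
(4,1)2 1/2 ✓
(4,3)2 2/3 ✓
(4,4)1 3/4 ✓
(4,5)1 1/3 ✗
(5,1)2 2/2 ✓
(5,2)2 2/2 ✓
(5,3)2 2/3 ✓
(5,4)1 1/3 ✗
(5,5)2 1/3 ✗
(5,6)2 2/2 ✓
(5,7)2 1/1 ✓
For instance (2,1) has only 1/3 same-type neighbors, below 1/2.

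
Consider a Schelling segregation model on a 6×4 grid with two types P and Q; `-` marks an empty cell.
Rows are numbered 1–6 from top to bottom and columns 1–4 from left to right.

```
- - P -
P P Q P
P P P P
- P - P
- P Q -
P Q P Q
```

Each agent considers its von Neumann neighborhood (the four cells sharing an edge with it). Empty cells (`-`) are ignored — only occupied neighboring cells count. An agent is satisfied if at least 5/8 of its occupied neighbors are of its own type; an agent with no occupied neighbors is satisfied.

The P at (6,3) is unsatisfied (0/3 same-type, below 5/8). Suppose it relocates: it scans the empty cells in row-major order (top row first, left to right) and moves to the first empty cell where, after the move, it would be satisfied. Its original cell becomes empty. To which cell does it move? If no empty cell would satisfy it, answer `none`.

Vacating (6,3). Empty cells in order:
  (1,1): 1/1 same-type → satisfied — stop here.

(1,1)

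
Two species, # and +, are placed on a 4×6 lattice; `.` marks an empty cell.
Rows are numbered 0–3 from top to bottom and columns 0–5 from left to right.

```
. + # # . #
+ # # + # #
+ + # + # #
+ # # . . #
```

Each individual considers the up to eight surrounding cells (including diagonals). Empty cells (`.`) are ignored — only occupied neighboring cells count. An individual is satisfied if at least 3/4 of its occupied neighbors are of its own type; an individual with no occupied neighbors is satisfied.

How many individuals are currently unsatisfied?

(0,1)+ 1/4 ✗
(0,2)# 3/5 ✗
(0,3)# 3/4 ✓
(0,5)# 2/2 ✓
(1,0)+ 3/4 ✓
(1,1)# 3/7 ✗
(1,2)# 4/8 ✗
(1,3)+ 1/7 ✗
(1,4)# 5/7 ✗
(1,5)# 4/4 ✓
(2,0)+ 3/5 ✗
(2,1)+ 3/8 ✗
(2,2)# 4/7 ✗
(2,3)+ 1/6 ✗
(2,4)# 4/6 ✗
(2,5)# 4/4 ✓
(3,0)+ 2/3 ✗
(3,1)# 2/5 ✗
(3,2)# 2/4 ✗
(3,5)# 2/2 ✓
Unsatisfied: (0,1), (0,2), (1,1), (1,2), (1,3), (1,4), (2,0), (2,1), (2,2), (2,3), (2,4), (3,0), (3,1), (3,2) — 14 in total.

14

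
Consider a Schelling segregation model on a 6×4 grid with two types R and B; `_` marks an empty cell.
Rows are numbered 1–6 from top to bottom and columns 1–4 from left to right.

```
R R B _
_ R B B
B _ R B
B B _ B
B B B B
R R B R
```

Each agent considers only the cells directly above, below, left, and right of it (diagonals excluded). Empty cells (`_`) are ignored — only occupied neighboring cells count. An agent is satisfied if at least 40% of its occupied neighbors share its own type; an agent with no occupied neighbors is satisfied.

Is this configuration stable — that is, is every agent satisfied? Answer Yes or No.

No

Row 1: (1,1)R 1/1 satisfied · (1,2)R 2/3 satisfied · (1,3)B 1/2 satisfied
Row 2: (2,2)R 1/2 satisfied · (2,3)B 2/4 satisfied · (2,4)B 2/2 satisfied
Row 3: (3,1)B 1/1 satisfied · (3,3)R 0/2 not · (3,4)B 2/3 satisfied
Row 4: (4,1)B 3/3 satisfied · (4,2)B 2/2 satisfied · (4,4)B 2/2 satisfied
Row 5: (5,1)B 2/3 satisfied · (5,2)B 3/4 satisfied · (5,3)B 3/3 satisfied · (5,4)B 2/3 satisfied
Row 6: (6,1)R 1/2 satisfied · (6,2)R 1/3 not · (6,3)B 1/3 not · (6,4)R 0/2 not
For instance (3,3) has only 0/2 same-type neighbors, below 2/5.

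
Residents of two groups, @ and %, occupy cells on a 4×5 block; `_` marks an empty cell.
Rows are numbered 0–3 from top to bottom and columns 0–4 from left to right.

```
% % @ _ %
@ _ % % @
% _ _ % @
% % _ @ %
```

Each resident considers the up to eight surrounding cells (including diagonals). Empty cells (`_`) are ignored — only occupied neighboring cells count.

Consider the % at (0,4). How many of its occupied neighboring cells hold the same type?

Occupied neighbors of (0,4): (1,3)=%, (1,4)=@.
Same type (%): 1 of 2.

1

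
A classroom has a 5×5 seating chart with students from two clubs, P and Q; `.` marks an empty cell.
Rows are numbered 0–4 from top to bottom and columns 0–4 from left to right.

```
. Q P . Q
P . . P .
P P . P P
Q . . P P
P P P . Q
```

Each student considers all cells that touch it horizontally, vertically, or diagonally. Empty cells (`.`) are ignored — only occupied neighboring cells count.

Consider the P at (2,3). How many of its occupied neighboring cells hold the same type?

4

Occupied neighbors of (2,3): (1,3)=P, (2,4)=P, (3,3)=P, (3,4)=P.
Same type (P): 4 of 4.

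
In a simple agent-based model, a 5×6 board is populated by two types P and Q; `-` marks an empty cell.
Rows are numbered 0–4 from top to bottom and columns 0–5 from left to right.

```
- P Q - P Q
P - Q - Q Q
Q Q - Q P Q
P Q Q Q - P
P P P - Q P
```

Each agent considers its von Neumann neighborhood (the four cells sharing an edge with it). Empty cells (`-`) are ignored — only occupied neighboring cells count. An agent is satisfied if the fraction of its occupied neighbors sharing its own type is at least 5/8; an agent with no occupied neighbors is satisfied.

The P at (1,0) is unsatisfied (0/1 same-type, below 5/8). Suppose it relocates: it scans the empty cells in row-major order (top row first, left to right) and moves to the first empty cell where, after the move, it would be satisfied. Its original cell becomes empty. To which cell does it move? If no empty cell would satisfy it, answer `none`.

Vacating (1,0). Empty cells in order:
  (0,0): 1/1 same-type → satisfied — stop here.

(0,0)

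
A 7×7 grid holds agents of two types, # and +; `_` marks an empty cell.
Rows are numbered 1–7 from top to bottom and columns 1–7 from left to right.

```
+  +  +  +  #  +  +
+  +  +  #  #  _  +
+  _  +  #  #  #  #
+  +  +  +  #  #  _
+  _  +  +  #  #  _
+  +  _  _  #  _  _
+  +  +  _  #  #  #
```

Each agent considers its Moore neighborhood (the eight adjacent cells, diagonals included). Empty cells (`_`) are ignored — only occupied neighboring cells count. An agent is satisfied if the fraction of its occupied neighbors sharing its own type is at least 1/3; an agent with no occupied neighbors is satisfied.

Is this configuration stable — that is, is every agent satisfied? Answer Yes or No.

(1,1)+ 3/3 ok
(1,2)+ 5/5 ok
(1,3)+ 4/5 ok
(1,4)+ 2/5 ok
(1,5)# 2/4 ok
(1,6)+ 2/4 ok
(1,7)+ 2/2 ok
(2,1)+ 4/4 ok
(2,2)+ 7/7 ok
(2,3)+ 5/7 ok
(2,4)# 4/8 ok
(2,5)# 5/7 ok
(2,7)+ 2/4 ok
(3,1)+ 4/4 ok
(3,3)+ 5/7 ok
(3,4)# 4/8 ok
(3,5)# 6/7 ok
(3,6)# 5/6 ok
(3,7)# 2/3 ok
(4,1)+ 3/3 ok
(4,2)+ 6/6 ok
(4,3)+ 5/6 ok
(4,4)+ 4/8 ok
(4,5)# 6/8 ok
(4,6)# 6/6 ok
(5,1)+ 4/4 ok
(5,3)+ 5/5 ok
(5,4)+ 3/6 ok
(5,5)# 4/6 ok
(5,6)# 4/4 ok
(6,1)+ 4/4 ok
(6,2)+ 6/6 ok
(6,5)# 4/5 ok
(7,1)+ 3/3 ok
(7,2)+ 4/4 ok
(7,3)+ 2/2 ok
(7,5)# 2/2 ok
(7,6)# 3/3 ok
(7,7)# 1/1 ok
All meet the threshold, so the configuration is stable.

Yes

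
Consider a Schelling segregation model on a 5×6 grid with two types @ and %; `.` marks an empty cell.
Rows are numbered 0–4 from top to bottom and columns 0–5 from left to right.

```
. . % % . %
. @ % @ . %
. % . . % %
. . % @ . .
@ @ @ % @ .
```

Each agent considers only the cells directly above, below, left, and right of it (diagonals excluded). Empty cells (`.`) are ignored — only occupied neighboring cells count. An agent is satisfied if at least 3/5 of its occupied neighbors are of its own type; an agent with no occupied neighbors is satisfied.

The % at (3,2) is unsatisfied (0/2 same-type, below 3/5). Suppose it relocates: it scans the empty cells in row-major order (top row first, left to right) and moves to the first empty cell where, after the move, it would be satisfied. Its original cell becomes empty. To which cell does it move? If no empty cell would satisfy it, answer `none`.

(0,0)

Vacating (3,2). Empty cells in order:
  (0,0): 0/0 same-type → satisfied — stop here.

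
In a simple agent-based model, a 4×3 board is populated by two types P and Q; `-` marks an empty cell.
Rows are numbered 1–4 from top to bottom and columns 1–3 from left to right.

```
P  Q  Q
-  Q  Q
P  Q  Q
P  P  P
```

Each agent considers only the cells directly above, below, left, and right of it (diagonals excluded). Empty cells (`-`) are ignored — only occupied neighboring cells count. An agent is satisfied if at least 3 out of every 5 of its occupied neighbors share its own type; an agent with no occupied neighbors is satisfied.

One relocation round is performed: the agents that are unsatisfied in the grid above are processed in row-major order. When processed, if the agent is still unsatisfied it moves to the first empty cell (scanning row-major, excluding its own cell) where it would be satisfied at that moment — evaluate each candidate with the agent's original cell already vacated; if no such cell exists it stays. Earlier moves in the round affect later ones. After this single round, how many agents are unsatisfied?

3

Initially unsatisfied (in order): (1,1), (3,1), (3,2), (4,3).
  (1,1): no empty cell satisfies it; stays.
  (3,1): no empty cell satisfies it; stays.
  (3,2): no empty cell satisfies it; stays.
  (4,3) → (2,1).
Resulting grid:
P Q Q
P Q Q
P Q Q
P P -
Unsatisfied now: (1,1), (3,2), (4,2).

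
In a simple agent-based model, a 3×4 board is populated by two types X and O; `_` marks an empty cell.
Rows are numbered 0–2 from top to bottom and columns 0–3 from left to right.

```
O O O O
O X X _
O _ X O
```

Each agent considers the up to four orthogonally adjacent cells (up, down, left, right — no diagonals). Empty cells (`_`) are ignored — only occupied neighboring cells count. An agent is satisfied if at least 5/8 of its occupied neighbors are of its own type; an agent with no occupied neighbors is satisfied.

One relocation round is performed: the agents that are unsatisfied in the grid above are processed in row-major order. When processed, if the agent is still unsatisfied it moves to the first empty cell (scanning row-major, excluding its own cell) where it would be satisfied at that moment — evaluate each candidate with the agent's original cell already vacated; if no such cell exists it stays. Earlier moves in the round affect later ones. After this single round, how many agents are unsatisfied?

Initially unsatisfied (in order): (1,1), (2,2), (2,3).
  (1,1): no empty cell satisfies it; stays.
  (2,2): no empty cell satisfies it; stays.
  (2,3): no empty cell satisfies it; stays.
Resulting grid:
O O O O
O X X _
O _ X O
Unsatisfied now: (1,1), (2,2), (2,3).

3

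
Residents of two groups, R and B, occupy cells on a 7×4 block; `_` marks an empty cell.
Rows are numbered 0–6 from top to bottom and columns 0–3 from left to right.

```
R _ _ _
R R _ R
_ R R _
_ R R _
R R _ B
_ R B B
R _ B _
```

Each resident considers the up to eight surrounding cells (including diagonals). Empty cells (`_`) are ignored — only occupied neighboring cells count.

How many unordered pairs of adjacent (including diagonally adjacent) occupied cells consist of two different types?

Scan each occupied cell's neighbors to the right and below (and the two forward diagonals) so each pair is counted once.
Row 0: R(0,0)–R(1,0)= R(0,0)–R(1,1)=  → 0/2 unlike.
Row 1: R(1,0)–R(1,1)= R(1,0)–R(2,1)= R(1,1)–R(2,1)= R(1,1)–R(2,2)= R(1,3)–R(2,2)=  → 0/5 unlike.
Row 2: R(2,1)–R(2,2)= R(2,1)–R(3,1)= R(2,1)–R(3,2)= R(2,2)–R(3,2)= R(2,2)–R(3,1)=  → 0/5 unlike.
Row 3: R(3,1)–R(3,2)= R(3,1)–R(4,1)= R(3,1)–R(4,0)= R(3,2)–B(4,3)≠ R(3,2)–R(4,1)=  → 1/5 unlike.
Row 4: R(4,0)–R(4,1)= R(4,0)–R(5,1)= R(4,1)–R(5,1)= R(4,1)–B(5,2)≠ B(4,3)–B(5,3)= B(4,3)–B(5,2)=  → 1/6 unlike.
Row 5: R(5,1)–B(5,2)≠ R(5,1)–B(6,2)≠ R(5,1)–R(6,0)= B(5,2)–B(5,3)= B(5,2)–B(6,2)= B(5,3)–B(6,2)=  → 2/6 unlike.
Total adjacent occupied pairs: 29; unlike-type pairs: 4.

4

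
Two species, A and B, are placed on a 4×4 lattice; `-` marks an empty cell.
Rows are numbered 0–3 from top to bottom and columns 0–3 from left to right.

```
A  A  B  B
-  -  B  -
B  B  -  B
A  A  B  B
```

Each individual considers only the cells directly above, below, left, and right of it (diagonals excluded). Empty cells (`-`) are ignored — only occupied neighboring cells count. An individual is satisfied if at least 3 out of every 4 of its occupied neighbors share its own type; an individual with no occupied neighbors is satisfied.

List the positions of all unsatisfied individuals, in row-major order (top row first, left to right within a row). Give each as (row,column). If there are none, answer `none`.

(0,1), (0,2), (2,0), (2,1), (3,0), (3,1), (3,2)

Row 0: (0,0)A 1/1 ✓ · (0,1)A 1/2 ✗ · (0,2)B 2/3 ✗ · (0,3)B 1/1 ✓
Row 1: (1,2)B 1/1 ✓
Row 2: (2,0)B 1/2 ✗ · (2,1)B 1/2 ✗ · (2,3)B 1/1 ✓
Row 3: (3,0)A 1/2 ✗ · (3,1)A 1/3 ✗ · (3,2)B 1/2 ✗ · (3,3)B 2/2 ✓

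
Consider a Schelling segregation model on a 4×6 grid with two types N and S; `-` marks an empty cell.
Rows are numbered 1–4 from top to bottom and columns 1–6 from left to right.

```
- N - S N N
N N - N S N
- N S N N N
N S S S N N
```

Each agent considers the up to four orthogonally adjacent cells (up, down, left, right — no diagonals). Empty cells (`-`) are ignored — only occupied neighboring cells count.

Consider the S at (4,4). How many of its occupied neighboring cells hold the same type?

Occupied neighbors of (4,4): (3,4)=N, (4,3)=S, (4,5)=N.
Same type (S): 1 of 3.

1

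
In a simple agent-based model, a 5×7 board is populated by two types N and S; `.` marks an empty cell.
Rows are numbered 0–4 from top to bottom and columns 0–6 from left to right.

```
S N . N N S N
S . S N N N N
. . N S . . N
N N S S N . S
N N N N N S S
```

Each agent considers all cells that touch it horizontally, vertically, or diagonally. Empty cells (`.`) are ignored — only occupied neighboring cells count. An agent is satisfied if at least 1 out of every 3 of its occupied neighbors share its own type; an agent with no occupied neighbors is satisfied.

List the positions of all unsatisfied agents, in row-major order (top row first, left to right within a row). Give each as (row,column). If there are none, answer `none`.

(0,1), (0,5), (1,2), (3,2), (3,3)

Row 0: (0,0)S 1/2 satisfied · (0,1)N 0/3 not · (0,3)N 3/4 satisfied · (0,4)N 4/5 satisfied · (0,5)S 0/5 not · (0,6)N 2/3 satisfied
Row 1: (1,0)S 1/2 satisfied · (1,2)S 1/5 not · (1,3)N 4/6 satisfied · (1,4)N 4/6 satisfied · (1,5)N 5/6 satisfied · (1,6)N 3/4 satisfied
Row 2: (2,2)N 2/6 satisfied · (2,3)S 3/7 satisfied · (2,6)N 2/3 satisfied
Row 3: (3,0)N 3/3 satisfied · (3,1)N 5/6 satisfied · (3,2)S 2/7 not · (3,3)S 2/7 not · (3,4)N 2/5 satisfied · (3,6)S 2/3 satisfied
Row 4: (4,0)N 3/3 satisfied · (4,1)N 4/5 satisfied · (4,2)N 3/5 satisfied · (4,3)N 3/5 satisfied · (4,4)N 2/4 satisfied · (4,5)S 2/4 satisfied · (4,6)S 2/2 satisfied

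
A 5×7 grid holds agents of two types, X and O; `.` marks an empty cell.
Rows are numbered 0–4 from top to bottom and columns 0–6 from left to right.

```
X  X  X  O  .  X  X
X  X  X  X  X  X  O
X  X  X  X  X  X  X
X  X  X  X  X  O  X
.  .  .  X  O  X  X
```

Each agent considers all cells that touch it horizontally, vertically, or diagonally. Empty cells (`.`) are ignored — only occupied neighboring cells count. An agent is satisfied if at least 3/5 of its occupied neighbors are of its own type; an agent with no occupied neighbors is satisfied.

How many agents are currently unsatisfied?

(0,0)X 3/3 ✓
(0,1)X 5/5 ✓
(0,2)X 4/5 ✓
(0,3)O 0/4 ✗
(0,5)X 3/4 ✓
(0,6)X 2/3 ✓
(1,0)X 5/5 ✓
(1,1)X 8/8 ✓
(1,2)X 7/8 ✓
(1,3)X 6/7 ✓
(1,4)X 6/7 ✓
(1,5)X 6/7 ✓
(1,6)O 0/5 ✗
(2,0)X 5/5 ✓
(2,1)X 8/8 ✓
(2,2)X 8/8 ✓
(2,3)X 8/8 ✓
(2,4)X 7/8 ✓
(2,5)X 6/8 ✓
(2,6)X 3/5 ✓
(3,0)X 3/3 ✓
(3,1)X 5/5 ✓
(3,2)X 6/6 ✓
(3,3)X 6/7 ✓
(3,4)X 6/8 ✓
(3,5)O 1/8 ✗
(3,6)X 4/5 ✓
(4,3)X 3/4 ✓
(4,4)O 1/5 ✗
(4,5)X 3/5 ✓
(4,6)X 2/3 ✓
Unsatisfied: (0,3), (1,6), (3,5), (4,4) — 4 in total.

4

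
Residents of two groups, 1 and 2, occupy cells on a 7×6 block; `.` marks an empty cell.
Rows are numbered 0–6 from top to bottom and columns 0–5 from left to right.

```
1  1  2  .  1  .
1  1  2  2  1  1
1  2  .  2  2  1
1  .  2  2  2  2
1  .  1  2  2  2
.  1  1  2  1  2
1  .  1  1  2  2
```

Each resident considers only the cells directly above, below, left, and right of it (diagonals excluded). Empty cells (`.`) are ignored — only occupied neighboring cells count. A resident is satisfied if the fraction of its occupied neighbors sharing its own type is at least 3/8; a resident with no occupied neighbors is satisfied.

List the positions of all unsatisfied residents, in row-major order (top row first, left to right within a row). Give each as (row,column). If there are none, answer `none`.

(2,1), (2,5), (4,2), (5,3), (5,4), (6,3), (6,4)

Row 0: (0,0)1 2/2 ok · (0,1)1 2/3 ok · (0,2)2 1/2 ok · (0,4)1 1/1 ok
Row 1: (1,0)1 3/3 ok · (1,1)1 2/4 ok · (1,2)2 2/3 ok · (1,3)2 2/3 ok · (1,4)1 2/4 ok · (1,5)1 2/2 ok
Row 2: (2,0)1 2/3 ok · (2,1)2 0/2 unhappy · (2,3)2 3/3 ok · (2,4)2 2/4 ok · (2,5)1 1/3 unhappy
Row 3: (3,0)1 2/2 ok · (3,2)2 1/2 ok · (3,3)2 4/4 ok · (3,4)2 4/4 ok · (3,5)2 2/3 ok
Row 4: (4,0)1 1/1 ok · (4,2)1 1/3 unhappy · (4,3)2 3/4 ok · (4,4)2 3/4 ok · (4,5)2 3/3 ok
Row 5: (5,1)1 1/1 ok · (5,2)1 3/4 ok · (5,3)2 1/4 unhappy · (5,4)1 0/4 unhappy · (5,5)2 2/3 ok
Row 6: (6,0)1 0/0 ok · (6,2)1 2/2 ok · (6,3)1 1/3 unhappy · (6,4)2 1/3 unhappy · (6,5)2 2/2 ok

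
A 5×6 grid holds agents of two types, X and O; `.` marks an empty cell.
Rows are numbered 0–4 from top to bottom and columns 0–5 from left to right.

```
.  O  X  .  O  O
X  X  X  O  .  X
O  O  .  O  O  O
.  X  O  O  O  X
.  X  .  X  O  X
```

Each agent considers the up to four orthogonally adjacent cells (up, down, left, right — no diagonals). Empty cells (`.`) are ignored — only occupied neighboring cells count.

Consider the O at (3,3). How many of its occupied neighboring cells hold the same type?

Occupied neighbors of (3,3): (2,3)=O, (4,3)=X, (3,2)=O, (3,4)=O.
Same type (O): 3 of 4.

3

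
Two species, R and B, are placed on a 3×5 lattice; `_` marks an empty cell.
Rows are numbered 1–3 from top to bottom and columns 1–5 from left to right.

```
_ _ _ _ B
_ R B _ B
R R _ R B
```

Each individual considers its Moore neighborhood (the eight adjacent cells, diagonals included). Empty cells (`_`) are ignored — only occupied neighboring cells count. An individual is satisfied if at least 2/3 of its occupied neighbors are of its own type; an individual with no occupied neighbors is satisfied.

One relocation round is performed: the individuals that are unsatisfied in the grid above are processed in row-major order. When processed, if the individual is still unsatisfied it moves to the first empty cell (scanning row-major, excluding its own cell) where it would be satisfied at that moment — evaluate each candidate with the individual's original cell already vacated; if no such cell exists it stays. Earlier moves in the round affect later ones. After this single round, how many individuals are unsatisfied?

Initially unsatisfied (in order): (2,3), (3,4), (3,5).
  (2,3) → (1,4).
  (3,4) → (1,1).
  (3,5): now satisfied by earlier moves; stays.
Resulting grid:
R _ _ B B
_ R _ _ B
R R _ _ B
All satisfied now.

0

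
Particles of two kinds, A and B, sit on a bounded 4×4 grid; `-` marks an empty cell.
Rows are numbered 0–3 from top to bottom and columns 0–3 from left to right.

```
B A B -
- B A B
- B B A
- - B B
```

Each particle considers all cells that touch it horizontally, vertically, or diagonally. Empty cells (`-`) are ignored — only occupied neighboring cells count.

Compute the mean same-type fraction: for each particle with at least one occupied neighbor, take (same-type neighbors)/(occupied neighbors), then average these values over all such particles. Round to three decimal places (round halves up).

(0,0)B 1/2
(0,1)A 1/4
(0,2)B 2/4
(1,1)B 4/6
(1,2)A 2/7
(1,3)B 2/4
(2,1)B 3/4
(2,2)B 5/7
(2,3)A 1/5
(3,2)B 3/4
(3,3)B 2/3
Sum over 11 particles: 1/2 + 1/4 + 2/4 + 4/6 + 2/7 + 2/4 + 3/4 + 5/7 + 1/5 + 3/4 + 2/3 = 347/60; mean = 347/60 ÷ 11 = 347/660 = 0.525757… → 0.526.

0.526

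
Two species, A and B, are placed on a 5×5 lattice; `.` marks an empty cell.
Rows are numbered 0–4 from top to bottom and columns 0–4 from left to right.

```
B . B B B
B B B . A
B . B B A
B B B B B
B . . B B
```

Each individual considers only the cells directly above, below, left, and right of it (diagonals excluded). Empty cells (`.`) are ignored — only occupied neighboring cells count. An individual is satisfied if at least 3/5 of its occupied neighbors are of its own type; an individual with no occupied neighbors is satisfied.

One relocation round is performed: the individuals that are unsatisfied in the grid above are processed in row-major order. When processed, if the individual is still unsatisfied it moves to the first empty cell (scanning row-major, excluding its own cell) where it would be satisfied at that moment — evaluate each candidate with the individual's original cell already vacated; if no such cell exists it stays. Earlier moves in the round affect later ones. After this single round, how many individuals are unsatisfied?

1

Initially unsatisfied (in order): (0,4), (1,4), (2,4).
  (0,4) → (0,1).
  (1,4): now satisfied by earlier moves; stays.
  (2,4): no empty cell satisfies it; stays.
Resulting grid:
B B B B .
B B B . A
B . B B A
B B B B B
B . . B B
Unsatisfied now: (2,4).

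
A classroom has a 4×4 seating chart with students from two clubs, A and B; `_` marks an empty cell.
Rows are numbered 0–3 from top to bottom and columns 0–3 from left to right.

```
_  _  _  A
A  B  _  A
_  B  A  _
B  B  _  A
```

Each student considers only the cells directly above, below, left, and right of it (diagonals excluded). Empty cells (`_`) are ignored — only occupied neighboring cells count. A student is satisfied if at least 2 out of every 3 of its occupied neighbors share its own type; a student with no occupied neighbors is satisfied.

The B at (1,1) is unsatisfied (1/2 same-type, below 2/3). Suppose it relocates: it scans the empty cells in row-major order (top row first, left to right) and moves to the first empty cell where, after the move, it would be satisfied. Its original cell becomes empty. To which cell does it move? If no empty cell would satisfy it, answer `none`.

Vacating (1,1). Empty cells in order:
  (0,0): 0/1 same-type → still unsatisfied.
  (0,1): 0/0 same-type → satisfied — stop here.

(0,1)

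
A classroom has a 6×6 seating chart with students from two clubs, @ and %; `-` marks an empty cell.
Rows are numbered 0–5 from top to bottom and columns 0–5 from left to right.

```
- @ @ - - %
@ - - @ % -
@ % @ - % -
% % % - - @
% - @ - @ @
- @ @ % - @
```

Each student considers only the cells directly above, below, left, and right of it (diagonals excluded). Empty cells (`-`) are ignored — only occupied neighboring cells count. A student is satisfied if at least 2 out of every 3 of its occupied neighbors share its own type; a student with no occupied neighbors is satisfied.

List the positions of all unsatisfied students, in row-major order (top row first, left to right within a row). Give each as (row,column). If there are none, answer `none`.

Row 0: (0,1)@ 1/1 ✓ · (0,2)@ 1/1 ✓ · (0,5)% 0/0 ✓
Row 1: (1,0)@ 1/1 ✓ · (1,3)@ 0/1 ✗ · (1,4)% 1/2 ✗
Row 2: (2,0)@ 1/3 ✗ · (2,1)% 1/3 ✗ · (2,2)@ 0/2 ✗ · (2,4)% 1/1 ✓
Row 3: (3,0)% 2/3 ✓ · (3,1)% 3/3 ✓ · (3,2)% 1/3 ✗ · (3,5)@ 1/1 ✓
Row 4: (4,0)% 1/1 ✓ · (4,2)@ 1/2 ✗ · (4,4)@ 1/1 ✓ · (4,5)@ 3/3 ✓
Row 5: (5,1)@ 1/1 ✓ · (5,2)@ 2/3 ✓ · (5,3)% 0/1 ✗ · (5,5)@ 1/1 ✓

(1,3), (1,4), (2,0), (2,1), (2,2), (3,2), (4,2), (5,3)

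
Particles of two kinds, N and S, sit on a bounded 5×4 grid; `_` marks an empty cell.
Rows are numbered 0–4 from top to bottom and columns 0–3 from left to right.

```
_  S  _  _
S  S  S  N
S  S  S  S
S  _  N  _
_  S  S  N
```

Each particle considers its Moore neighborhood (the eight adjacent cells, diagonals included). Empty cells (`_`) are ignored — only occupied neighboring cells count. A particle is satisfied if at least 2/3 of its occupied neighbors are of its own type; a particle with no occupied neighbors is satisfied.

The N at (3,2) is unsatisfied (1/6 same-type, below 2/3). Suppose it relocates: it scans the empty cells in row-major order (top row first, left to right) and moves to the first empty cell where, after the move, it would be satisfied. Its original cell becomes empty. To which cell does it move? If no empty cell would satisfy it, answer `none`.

Vacating (3,2). Empty cells in order:
  (0,0): 0/3 same-type → still unsatisfied.
  (0,2): 1/4 same-type → still unsatisfied.
  (0,3): 1/2 same-type → still unsatisfied.
  (3,1): 0/6 same-type → still unsatisfied.
  (3,3): 1/4 same-type → still unsatisfied.
  (4,0): 0/2 same-type → still unsatisfied.

none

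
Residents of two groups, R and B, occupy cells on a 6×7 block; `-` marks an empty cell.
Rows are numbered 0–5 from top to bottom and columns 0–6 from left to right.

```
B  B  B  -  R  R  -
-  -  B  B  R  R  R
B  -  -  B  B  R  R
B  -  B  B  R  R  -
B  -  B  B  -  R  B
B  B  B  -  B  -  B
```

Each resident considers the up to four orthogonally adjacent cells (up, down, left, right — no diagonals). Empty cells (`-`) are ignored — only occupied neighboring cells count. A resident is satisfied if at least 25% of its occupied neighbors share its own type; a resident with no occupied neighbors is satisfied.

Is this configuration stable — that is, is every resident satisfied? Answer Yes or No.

(0,0)B 1/1 satisfied
(0,1)B 2/2 satisfied
(0,2)B 2/2 satisfied
(0,4)R 2/2 satisfied
(0,5)R 2/2 satisfied
(1,2)B 2/2 satisfied
(1,3)B 2/3 satisfied
(1,4)R 2/4 satisfied
(1,5)R 4/4 satisfied
(1,6)R 2/2 satisfied
(2,0)B 1/1 satisfied
(2,3)B 3/3 satisfied
(2,4)B 1/4 satisfied
(2,5)R 3/4 satisfied
(2,6)R 2/2 satisfied
(3,0)B 2/2 satisfied
(3,2)B 2/2 satisfied
(3,3)B 3/4 satisfied
(3,4)R 1/3 satisfied
(3,5)R 3/3 satisfied
(4,0)B 2/2 satisfied
(4,2)B 3/3 satisfied
(4,3)B 2/2 satisfied
(4,5)R 1/2 satisfied
(4,6)B 1/2 satisfied
(5,0)B 2/2 satisfied
(5,1)B 2/2 satisfied
(5,2)B 2/2 satisfied
(5,4)B 0/0 satisfied
(5,6)B 1/1 satisfied
All meet the threshold, so the configuration is stable.

Yes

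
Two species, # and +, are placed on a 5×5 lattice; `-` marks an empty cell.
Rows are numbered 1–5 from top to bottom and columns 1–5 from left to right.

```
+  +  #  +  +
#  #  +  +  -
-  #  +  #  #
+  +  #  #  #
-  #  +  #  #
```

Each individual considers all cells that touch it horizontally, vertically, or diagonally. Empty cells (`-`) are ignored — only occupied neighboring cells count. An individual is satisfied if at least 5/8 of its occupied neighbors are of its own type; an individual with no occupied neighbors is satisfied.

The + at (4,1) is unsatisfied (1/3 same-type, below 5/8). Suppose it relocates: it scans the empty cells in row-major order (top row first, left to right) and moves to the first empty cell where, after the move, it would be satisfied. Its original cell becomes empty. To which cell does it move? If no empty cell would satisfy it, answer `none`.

none

Vacating (4,1). Empty cells in order:
  (2,5): 3/5 same-type → still unsatisfied.
  (3,1): 1/4 same-type → still unsatisfied.
  (5,1): 1/2 same-type → still unsatisfied.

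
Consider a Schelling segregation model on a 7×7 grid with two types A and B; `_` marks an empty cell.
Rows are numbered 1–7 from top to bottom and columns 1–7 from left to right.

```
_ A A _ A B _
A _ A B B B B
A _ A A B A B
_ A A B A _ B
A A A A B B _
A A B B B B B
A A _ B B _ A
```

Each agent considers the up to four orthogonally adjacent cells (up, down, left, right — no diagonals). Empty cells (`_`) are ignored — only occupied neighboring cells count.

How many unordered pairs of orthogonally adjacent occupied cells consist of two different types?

Scan each occupied cell's neighbors to the right and below so each pair is counted once.
Row 1: A(1,2)–A(1,3)= A(1,3)–A(2,3)= A(1,5)–B(1,6)≠ A(1,5)–B(2,5)≠ B(1,6)–B(2,6)=  → 2/5 unlike.
Row 2: A(2,1)–A(3,1)= A(2,3)–B(2,4)≠ A(2,3)–A(3,3)= B(2,4)–B(2,5)= B(2,4)–A(3,4)≠ B(2,5)–B(2,6)= B(2,5)–B(3,5)= B(2,6)–B(2,7)= B(2,6)–A(3,6)≠ B(2,7)–B(3,7)=  → 3/10 unlike.
Row 3: A(3,3)–A(3,4)= A(3,3)–A(4,3)= A(3,4)–B(3,5)≠ A(3,4)–B(4,4)≠ B(3,5)–A(3,6)≠ B(3,5)–A(4,5)≠ A(3,6)–B(3,7)≠ B(3,7)–B(4,7)=  → 5/8 unlike.
Row 4: A(4,2)–A(4,3)= A(4,2)–A(5,2)= A(4,3)–B(4,4)≠ A(4,3)–A(5,3)= B(4,4)–A(4,5)≠ B(4,4)–A(5,4)≠ A(4,5)–B(5,5)≠  → 4/7 unlike.
Row 5: A(5,1)–A(5,2)= A(5,1)–A(6,1)= A(5,2)–A(5,3)= A(5,2)–A(6,2)= A(5,3)–A(5,4)= A(5,3)–B(6,3)≠ A(5,4)–B(5,5)≠ A(5,4)–B(6,4)≠ B(5,5)–B(5,6)= B(5,5)–B(6,5)= B(5,6)–B(6,6)=  → 3/11 unlike.
Row 6: A(6,1)–A(6,2)= A(6,1)–A(7,1)= A(6,2)–B(6,3)≠ A(6,2)–A(7,2)= B(6,3)–B(6,4)= B(6,4)–B(6,5)= B(6,4)–B(7,4)= B(6,5)–B(6,6)= B(6,5)–B(7,5)= B(6,6)–B(6,7)= B(6,7)–A(7,7)≠  → 2/11 unlike.
Row 7: A(7,1)–A(7,2)= B(7,4)–B(7,5)=  → 0/2 unlike.
Total adjacent occupied pairs: 54; unlike-type pairs: 19.

19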